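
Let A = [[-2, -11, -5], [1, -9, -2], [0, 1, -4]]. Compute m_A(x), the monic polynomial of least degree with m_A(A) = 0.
m_A(x) = (x + 5)^3

The characteristic polynomial factors as (x + 5)^3. The minimal polynomial is ∏(x - λ)^{k_λ} where k_λ is the size of the largest Jordan block at λ.

For λ = -5: rank(A + 5I) = 2, and the largest Jordan block has size 3 (the smallest k with rank((A + 5I)^k) = rank((A + 5I)^(k+1))).

So m_A(x) = (x + 5)^3.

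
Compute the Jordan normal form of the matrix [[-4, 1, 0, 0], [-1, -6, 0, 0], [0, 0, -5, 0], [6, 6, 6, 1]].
J = [[-5, 1, 0, 0], [0, -5, 0, 0], [0, 0, -5, 0], [0, 0, 0, 1]]

The characteristic polynomial is det(xI - A) = (x - 1)(x + 5)^3, so the eigenvalues are -5 (algebraic multiplicity 3), 1 (algebraic multiplicity 1).

For λ = -5: rank(A + 5I) = 2, rank((A + 5I)^2) = 1. The eigenspace has dimension 4 - 2 = 2, so there are 2 Jordan blocks; the rank sequence gives block sizes [2, 1].

For λ = 1: algebraic multiplicity 1 gives one 1×1 block.

Assembling the blocks gives the Jordan form J above.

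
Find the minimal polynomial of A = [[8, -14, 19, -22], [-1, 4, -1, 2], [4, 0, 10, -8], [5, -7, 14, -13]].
m_A(x) = (x - 4)^3(x + 3)

The characteristic polynomial factors as (x - 4)^3(x + 3). The minimal polynomial is ∏(x - λ)^{k_λ} where k_λ is the size of the largest Jordan block at λ.

For λ = -3: rank(A + 3I) = 3, and the largest Jordan block has size 1 (the smallest k with rank((A + 3I)^k) = rank((A + 3I)^(k+1))).
For λ = 4: rank(A - 4I) = 3, and the largest Jordan block has size 3 (the smallest k with rank((A - 4I)^k) = rank((A - 4I)^(k+1))).

So m_A(x) = (x - 4)^3(x + 3).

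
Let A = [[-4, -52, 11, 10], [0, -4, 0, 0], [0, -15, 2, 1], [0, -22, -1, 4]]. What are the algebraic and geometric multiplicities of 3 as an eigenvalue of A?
The characteristic polynomial is (x - 3)^2(x + 4)^2, so the factor x - 3 appears with exponent 2: the algebraic multiplicity is 2.

rank(A - 3I) = 3, so the eigenspace has dimension 4 - 3 = 1: the geometric multiplicity is 1.

Since 1 < 2, A is not diagonalizable.

algebraic multiplicity 2, geometric multiplicity 1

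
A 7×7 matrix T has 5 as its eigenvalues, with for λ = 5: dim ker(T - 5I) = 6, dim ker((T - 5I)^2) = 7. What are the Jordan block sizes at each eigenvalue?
λ = 5: successive nullity increments [6, 1] count blocks of size ≥ k; block sizes are [2, 1, 1, 1, 1, 1].

Jordan blocks: (5, 2), (5, 1), (5, 1), (5, 1), (5, 1), (5, 1)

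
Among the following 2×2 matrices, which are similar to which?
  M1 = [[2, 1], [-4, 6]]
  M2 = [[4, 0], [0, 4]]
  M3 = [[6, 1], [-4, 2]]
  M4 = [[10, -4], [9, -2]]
Characteristic polynomials: χ_{M1} = (x - 4)^2, χ_{M2} = (x - 4)^2, χ_{M3} = (x - 4)^2, χ_{M4} = (x - 4)^2.

{M1, M3, M4}: invariant factors (x - 4)^2.

{M2}: invariant factors x - 4, x - 4.

Matrices are similar if and only if their invariant-factor lists agree; the partition into similarity classes is {M1, M3, M4}, {M2}.

2 classes: {M1, M3, M4}, {M2}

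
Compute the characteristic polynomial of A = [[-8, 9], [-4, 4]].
xI - A = [[x + 8, -9], [4, x - 4]].

Expanding det(xI - A) along the first row:
det(xI - A) = + (x + 8)·det([[x - 4]]) - (-9)·det([[4]]).

Evaluating gives χ_A(x) = x^2 + 4x + 4 = (x + 2)^2.

χ_A(x) = (x + 2)^2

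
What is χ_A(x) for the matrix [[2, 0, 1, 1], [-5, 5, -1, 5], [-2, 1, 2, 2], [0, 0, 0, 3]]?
χ_A(x) = (x - 3)^4

xI - A = [[x - 2, 0, -1, -1], [5, x - 5, 1, -5], [2, -1, x - 2, -2], [0, 0, 0, x - 3]].

Expanding det(xI - A) along the first row:
det(xI - A) = + (x - 2)·det([[x - 5, 1, -5], [-1, x - 2, -2], [0, 0, x - 3]]) - (0)·det([[5, 1, -5], [2, x - 2, -2], [0, 0, x - 3]]) + (-1)·det([[5, x - 5, -5], [2, -1, -2], [0, 0, x - 3]]) - (-1)·det([[5, x - 5, 1], [2, -1, x - 2], [0, 0, 0]]).

Evaluating gives χ_A(x) = x^4 - 12x^3 + 54x^2 - 108x + 81 = (x - 3)^4.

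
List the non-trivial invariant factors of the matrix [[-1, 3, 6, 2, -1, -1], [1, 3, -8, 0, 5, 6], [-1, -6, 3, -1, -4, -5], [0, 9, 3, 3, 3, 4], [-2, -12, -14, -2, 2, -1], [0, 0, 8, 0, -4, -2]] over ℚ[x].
x^2, x^2(x - 4)^2

The Jordan structure of A has elementary divisors x^2, x^2, (x - 4)^2. Arranging the block sizes at each eigenvalue in decreasing order and taking row products gives the invariant factors.

Invariant factors (smallest first, each dividing the next): x^2, x^2(x - 4)^2.

Check: the last factor x^2(x - 4)^2 is the minimal polynomial, and the product x^4(x - 4)^2 is the characteristic polynomial.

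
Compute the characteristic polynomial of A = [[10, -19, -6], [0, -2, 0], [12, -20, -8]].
xI - A = [[x - 10, 19, 6], [0, x + 2, 0], [-12, 20, x + 8]].

Expanding det(xI - A) along the first row:
det(xI - A) = + (x - 10)·det([[x + 2, 0], [20, x + 8]]) - (19)·det([[0, 0], [-12, x + 8]]) + (6)·det([[0, x + 2], [-12, 20]]).

Evaluating gives χ_A(x) = x^3 - 12x - 16 = (x - 4)(x + 2)^2.

χ_A(x) = (x - 4)(x + 2)^2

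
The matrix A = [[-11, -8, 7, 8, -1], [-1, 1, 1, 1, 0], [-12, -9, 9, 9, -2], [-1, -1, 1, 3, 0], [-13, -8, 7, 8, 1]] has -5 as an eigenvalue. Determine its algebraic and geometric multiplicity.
algebraic multiplicity 1, geometric multiplicity 1

The characteristic polynomial is (x - 2)^4(x + 5), so the factor x + 5 appears with exponent 1: the algebraic multiplicity is 1.

rank(A + 5I) = 4, so the eigenspace has dimension 5 - 4 = 1: the geometric multiplicity is 1.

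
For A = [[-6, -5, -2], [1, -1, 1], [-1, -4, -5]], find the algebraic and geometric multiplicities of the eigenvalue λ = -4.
The characteristic polynomial is (x + 4)^3, so the factor x + 4 appears with exponent 3: the algebraic multiplicity is 3.

rank(A + 4I) = 2, so the eigenspace has dimension 3 - 2 = 1: the geometric multiplicity is 1.

Since 1 < 3, A is not diagonalizable.

algebraic multiplicity 3, geometric multiplicity 1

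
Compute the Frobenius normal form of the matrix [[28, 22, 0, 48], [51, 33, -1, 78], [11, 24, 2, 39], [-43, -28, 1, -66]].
R = [[0, 0, 0, 12], [1, 0, 0, 7], [0, 1, 0, 1], [0, 0, 1, -3]]

The invariant factors of A (the non-unit diagonal entries of the Smith normal form of xI - A over ℚ[x]) are (x + 3)(x^3 - x - 4), each dividing the next. The characteristic polynomial is their product, (x + 3)(x^3 - x - 4).

The rational canonical form is the block-diagonal matrix of companion matrices C(f_i):
R = [[0, 0, 0, 12], [1, 0, 0, 7], [0, 1, 0, 1], [0, 0, 1, -3]].

Note the characteristic polynomial does not split into linear factors over ℚ, so A has no Jordan form over ℚ; the rational canonical form exists over any field.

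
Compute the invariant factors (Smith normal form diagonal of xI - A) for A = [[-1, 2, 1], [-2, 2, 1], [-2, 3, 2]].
(x - 1)^3

The Jordan structure of A has elementary divisors (x - 1)^3. Arranging the block sizes at each eigenvalue in decreasing order and taking row products gives the invariant factors.

Invariant factors (smallest first, each dividing the next): (x - 1)^3.

Check: the last factor (x - 1)^3 is the minimal polynomial, and the product (x - 1)^3 is the characteristic polynomial.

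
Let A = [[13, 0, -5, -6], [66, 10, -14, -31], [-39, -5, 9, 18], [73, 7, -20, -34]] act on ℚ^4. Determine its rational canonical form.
R = [[0, 0, 0, -1], [1, 0, 0, 2], [0, 1, 0, 1], [0, 0, 1, -2]]

The invariant factors of A (the non-unit diagonal entries of the Smith normal form of xI - A over ℚ[x]) are (x^2 + x - 1)^2, each dividing the next. The characteristic polynomial is their product, (x^2 + x - 1)^2.

The rational canonical form is the block-diagonal matrix of companion matrices C(f_i):
R = [[0, 0, 0, -1], [1, 0, 0, 2], [0, 1, 0, 1], [0, 0, 1, -2]].

Note the characteristic polynomial does not split into linear factors over ℚ, so A has no Jordan form over ℚ; the rational canonical form exists over any field.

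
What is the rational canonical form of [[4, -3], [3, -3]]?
The invariant factors of A (the non-unit diagonal entries of the Smith normal form of xI - A over ℚ[x]) are x^2 - x - 3, each dividing the next. The characteristic polynomial is their product, x^2 - x - 3.

The rational canonical form is the block-diagonal matrix of companion matrices C(f_i):
R = [[0, 3], [1, 1]].

Note the characteristic polynomial does not split into linear factors over ℚ, so A has no Jordan form over ℚ; the rational canonical form exists over any field.

R = [[0, 3], [1, 1]]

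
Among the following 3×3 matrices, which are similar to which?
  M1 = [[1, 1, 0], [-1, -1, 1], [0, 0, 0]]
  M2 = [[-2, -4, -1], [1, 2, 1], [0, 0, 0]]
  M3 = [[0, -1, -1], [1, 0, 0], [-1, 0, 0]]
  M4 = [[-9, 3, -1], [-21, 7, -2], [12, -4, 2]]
1 class: {M1, M2, M3, M4}

Characteristic polynomials: χ_{M1} = x^3, χ_{M2} = x^3, χ_{M3} = x^3, χ_{M4} = x^3.

{M1, M2, M3, M4}: invariant factors x^3.

Matrices are similar if and only if their invariant-factor lists agree; the partition into similarity classes is {M1, M2, M3, M4}.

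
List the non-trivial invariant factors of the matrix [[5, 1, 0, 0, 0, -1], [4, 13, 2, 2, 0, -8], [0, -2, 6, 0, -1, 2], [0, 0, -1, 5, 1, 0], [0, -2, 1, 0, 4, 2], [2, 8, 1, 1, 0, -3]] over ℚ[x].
x - 5, (x - 5)^2, (x - 5)^3

The Jordan structure of A has elementary divisors (x - 5)^3, (x - 5)^2, (x - 5). Arranging the block sizes at each eigenvalue in decreasing order and taking row products gives the invariant factors.

Invariant factors (smallest first, each dividing the next): x - 5, (x - 5)^2, (x - 5)^3.

Check: the last factor (x - 5)^3 is the minimal polynomial, and the product (x - 5)^6 is the characteristic polynomial.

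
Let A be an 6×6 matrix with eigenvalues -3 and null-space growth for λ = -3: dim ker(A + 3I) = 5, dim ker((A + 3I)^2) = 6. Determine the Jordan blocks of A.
Jordan blocks: (-3, 2), (-3, 1), (-3, 1), (-3, 1), (-3, 1)

λ = -3: successive nullity increments [5, 1] count blocks of size ≥ k; block sizes are [2, 1, 1, 1, 1].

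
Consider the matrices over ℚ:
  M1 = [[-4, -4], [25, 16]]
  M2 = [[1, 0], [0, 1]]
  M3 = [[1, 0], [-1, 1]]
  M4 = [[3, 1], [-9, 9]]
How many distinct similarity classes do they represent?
Characteristic polynomials: χ_{M1} = (x - 6)^2, χ_{M2} = (x - 1)^2, χ_{M3} = (x - 1)^2, χ_{M4} = (x - 6)^2.

{M1, M4}: invariant factors (x - 6)^2.

{M2}: invariant factors x - 1, x - 1.

{M3}: invariant factors (x - 1)^2.

Matrices are similar if and only if their invariant-factor lists agree; the partition into similarity classes is {M1, M4}, {M2}, {M3}.

3 classes: {M1, M4}, {M2}, {M3}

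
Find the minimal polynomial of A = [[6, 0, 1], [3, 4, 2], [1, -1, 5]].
The characteristic polynomial factors as (x - 5)^3. The minimal polynomial is ∏(x - λ)^{k_λ} where k_λ is the size of the largest Jordan block at λ.

For λ = 5: rank(A - 5I) = 2, and the largest Jordan block has size 3 (the smallest k with rank((A - 5I)^k) = rank((A - 5I)^(k+1))).

So m_A(x) = (x - 5)^3.

m_A(x) = (x - 5)^3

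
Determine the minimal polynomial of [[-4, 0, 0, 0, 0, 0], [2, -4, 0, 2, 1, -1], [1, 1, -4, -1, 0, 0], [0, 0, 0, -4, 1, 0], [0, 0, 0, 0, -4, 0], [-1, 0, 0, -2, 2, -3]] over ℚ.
The characteristic polynomial factors as (x + 3)(x + 4)^5. The minimal polynomial is ∏(x - λ)^{k_λ} where k_λ is the size of the largest Jordan block at λ.

For λ = -4: rank(A + 4I) = 4, and the largest Jordan block has size 3 (the smallest k with rank((A + 4I)^k) = rank((A + 4I)^(k+1))).
For λ = -3: rank(A + 3I) = 5, and the largest Jordan block has size 1 (the smallest k with rank((A + 3I)^k) = rank((A + 3I)^(k+1))).

So m_A(x) = (x + 3)(x + 4)^3.

m_A(x) = (x + 3)(x + 4)^3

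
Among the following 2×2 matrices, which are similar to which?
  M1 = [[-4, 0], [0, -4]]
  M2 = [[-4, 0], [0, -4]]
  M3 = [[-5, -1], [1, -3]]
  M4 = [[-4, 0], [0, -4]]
Characteristic polynomials: χ_{M1} = (x + 4)^2, χ_{M2} = (x + 4)^2, χ_{M3} = (x + 4)^2, χ_{M4} = (x + 4)^2.

{M1, M2, M4}: invariant factors x + 4, x + 4.

{M3}: invariant factors (x + 4)^2.

Matrices are similar if and only if their invariant-factor lists agree; the partition into similarity classes is {M1, M2, M4}, {M3}.

2 classes: {M1, M2, M4}, {M3}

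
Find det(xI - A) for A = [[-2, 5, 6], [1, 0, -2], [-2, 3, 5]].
χ_A(x) = (x - 1)^3

xI - A = [[x + 2, -5, -6], [-1, x, 2], [2, -3, x - 5]].

Expanding det(xI - A) along the first row:
det(xI - A) = + (x + 2)·det([[x, 2], [-3, x - 5]]) - (-5)·det([[-1, 2], [2, x - 5]]) + (-6)·det([[-1, x], [2, -3]]).

Evaluating gives χ_A(x) = x^3 - 3x^2 + 3x - 1 = (x - 1)^3.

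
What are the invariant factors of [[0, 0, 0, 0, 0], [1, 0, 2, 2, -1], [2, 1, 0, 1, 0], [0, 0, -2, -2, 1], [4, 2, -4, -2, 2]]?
The Jordan structure of A has elementary divisors x^3, x^2. Arranging the block sizes at each eigenvalue in decreasing order and taking row products gives the invariant factors.

Invariant factors (smallest first, each dividing the next): x^2, x^3.

Check: the last factor x^3 is the minimal polynomial, and the product x^5 is the characteristic polynomial.

x^2, x^3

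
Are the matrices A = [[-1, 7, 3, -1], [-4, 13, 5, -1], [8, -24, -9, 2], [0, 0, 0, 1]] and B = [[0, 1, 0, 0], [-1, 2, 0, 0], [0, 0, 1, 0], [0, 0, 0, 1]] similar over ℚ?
No.

Both have characteristic polynomial (x - 1)^4, but the minimal polynomial of A is (x - 1)^3 while the minimal polynomial of B is (x - 1)^2. The minimal polynomial is a similarity invariant, so A and B are not similar.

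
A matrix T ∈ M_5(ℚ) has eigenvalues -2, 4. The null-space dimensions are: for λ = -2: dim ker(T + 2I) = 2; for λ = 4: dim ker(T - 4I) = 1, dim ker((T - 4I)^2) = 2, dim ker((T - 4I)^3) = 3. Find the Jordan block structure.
Jordan blocks: (-2, 1), (-2, 1), (4, 3)

λ = -2: successive nullity increments [2] count blocks of size ≥ k; block sizes are [1, 1].
λ = 4: successive nullity increments [1, 1, 1] count blocks of size ≥ k; block sizes are [3].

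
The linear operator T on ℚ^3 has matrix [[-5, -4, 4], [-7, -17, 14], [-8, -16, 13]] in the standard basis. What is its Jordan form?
J = [[-3, 1, 0], [0, -3, 0], [0, 0, -3]]

The characteristic polynomial is det(xI - A) = (x + 3)^3, so the eigenvalues are -3 (algebraic multiplicity 3).

For λ = -3: rank(A + 3I) = 1, rank((A + 3I)^2) = 0. The eigenspace has dimension 3 - 1 = 2, so there are 2 Jordan blocks; the rank sequence gives block sizes [2, 1].

Assembling the blocks gives the Jordan form J above.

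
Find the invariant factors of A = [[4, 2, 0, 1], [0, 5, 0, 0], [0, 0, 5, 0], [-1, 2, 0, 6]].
x - 5, x - 5, (x - 5)^2

The Jordan structure of A has elementary divisors (x - 5)^2, (x - 5), (x - 5). Arranging the block sizes at each eigenvalue in decreasing order and taking row products gives the invariant factors.

Invariant factors (smallest first, each dividing the next): x - 5, x - 5, (x - 5)^2.

Check: the last factor (x - 5)^2 is the minimal polynomial, and the product (x - 5)^4 is the characteristic polynomial.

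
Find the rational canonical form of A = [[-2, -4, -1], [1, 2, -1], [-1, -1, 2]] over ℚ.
R = [[0, 0, -3], [1, 0, 2], [0, 1, 2]]

The invariant factors of A (the non-unit diagonal entries of the Smith normal form of xI - A over ℚ[x]) are (x - 1)(x^2 - x - 3), each dividing the next. The characteristic polynomial is their product, (x - 1)(x^2 - x - 3).

The rational canonical form is the block-diagonal matrix of companion matrices C(f_i):
R = [[0, 0, -3], [1, 0, 2], [0, 1, 2]].

Note the characteristic polynomial does not split into linear factors over ℚ, so A has no Jordan form over ℚ; the rational canonical form exists over any field.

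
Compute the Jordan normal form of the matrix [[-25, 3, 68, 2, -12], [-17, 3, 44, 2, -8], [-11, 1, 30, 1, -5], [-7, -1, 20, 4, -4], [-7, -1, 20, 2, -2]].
J = [[2, 1, 0, 0, 0], [0, 2, 0, 0, 0], [0, 0, 2, 1, 0], [0, 0, 0, 2, 0], [0, 0, 0, 0, 2]]

The characteristic polynomial is det(xI - A) = (x - 2)^5, so the eigenvalues are 2 (algebraic multiplicity 5).

For λ = 2: rank(A - 2I) = 2, rank((A - 2I)^2) = 0. The eigenspace has dimension 5 - 2 = 3, so there are 3 Jordan blocks; the rank sequence gives block sizes [2, 2, 1].

Assembling the blocks gives the Jordan form J above.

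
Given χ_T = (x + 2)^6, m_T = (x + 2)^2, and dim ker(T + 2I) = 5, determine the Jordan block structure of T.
λ = -2: algebraic multiplicity 6 (exponent in χ_T), largest block size 2 (exponent in m_T), 5 blocks (geometric multiplicity). These force block sizes [2, 1, 1, 1, 1].

Jordan blocks: (-2, 2), (-2, 1), (-2, 1), (-2, 1), (-2, 1)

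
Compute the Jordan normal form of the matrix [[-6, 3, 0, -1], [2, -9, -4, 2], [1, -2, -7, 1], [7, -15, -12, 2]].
J = [[-5, 1, 0, 0], [0, -5, 0, 0], [0, 0, -5, 1], [0, 0, 0, -5]]

The characteristic polynomial is det(xI - A) = (x + 5)^4, so the eigenvalues are -5 (algebraic multiplicity 4).

For λ = -5: rank(A + 5I) = 2, rank((A + 5I)^2) = 0. The eigenspace has dimension 4 - 2 = 2, so there are 2 Jordan blocks; the rank sequence gives block sizes [2, 2].

Assembling the blocks gives the Jordan form J above.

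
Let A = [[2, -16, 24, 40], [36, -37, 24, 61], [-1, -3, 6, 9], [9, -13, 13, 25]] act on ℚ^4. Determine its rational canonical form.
The invariant factors of A (the non-unit diagonal entries of the Smith normal form of xI - A over ℚ[x]) are (x + 3)(x + 5)(x^2 - 4x - 4), each dividing the next. The characteristic polynomial is their product, (x + 3)(x + 5)(x^2 - 4x - 4).

The rational canonical form is the block-diagonal matrix of companion matrices C(f_i):
R = [[0, 0, 0, 60], [1, 0, 0, 92], [0, 1, 0, 21], [0, 0, 1, -4]].

Note the characteristic polynomial does not split into linear factors over ℚ, so A has no Jordan form over ℚ; the rational canonical form exists over any field.

R = [[0, 0, 0, 60], [1, 0, 0, 92], [0, 1, 0, 21], [0, 0, 1, -4]]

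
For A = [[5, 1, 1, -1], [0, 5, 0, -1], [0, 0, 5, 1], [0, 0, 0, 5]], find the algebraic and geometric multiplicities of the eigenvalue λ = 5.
algebraic multiplicity 4, geometric multiplicity 2

The characteristic polynomial is (x - 5)^4, so the factor x - 5 appears with exponent 4: the algebraic multiplicity is 4.

rank(A - 5I) = 2, so the eigenspace has dimension 4 - 2 = 2: the geometric multiplicity is 2.

Since 2 < 4, A is not diagonalizable.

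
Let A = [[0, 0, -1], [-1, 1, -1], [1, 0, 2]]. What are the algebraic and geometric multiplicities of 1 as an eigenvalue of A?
The characteristic polynomial is (x - 1)^3, so the factor x - 1 appears with exponent 3: the algebraic multiplicity is 3.

rank(A - I) = 1, so the eigenspace has dimension 3 - 1 = 2: the geometric multiplicity is 2.

Since 2 < 3, A is not diagonalizable.

algebraic multiplicity 3, geometric multiplicity 2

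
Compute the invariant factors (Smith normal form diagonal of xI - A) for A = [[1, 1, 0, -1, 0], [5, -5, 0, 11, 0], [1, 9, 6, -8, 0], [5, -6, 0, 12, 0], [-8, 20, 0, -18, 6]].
The Jordan structure of A has elementary divisors (x - 1)^2, (x - 6)^2, (x - 6). Arranging the block sizes at each eigenvalue in decreasing order and taking row products gives the invariant factors.

Invariant factors (smallest first, each dividing the next): x - 6, (x - 6)^2(x - 1)^2.

Check: the last factor (x - 6)^2(x - 1)^2 is the minimal polynomial, and the product (x - 6)^3(x - 1)^2 is the characteristic polynomial.

x - 6, (x - 6)^2(x - 1)^2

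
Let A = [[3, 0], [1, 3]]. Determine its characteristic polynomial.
χ_A(x) = (x - 3)^2

xI - A = [[x - 3, 0], [-1, x - 3]].

Expanding det(xI - A) along the first row:
det(xI - A) = + (x - 3)·det([[x - 3]]) - (0)·det([[-1]]).

Evaluating gives χ_A(x) = x^2 - 6x + 9 = (x - 3)^2.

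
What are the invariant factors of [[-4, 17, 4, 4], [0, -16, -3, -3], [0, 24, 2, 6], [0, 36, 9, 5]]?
The Jordan structure of A has elementary divisors (x + 4)^2, (x + 4), (x + 1). Arranging the block sizes at each eigenvalue in decreasing order and taking row products gives the invariant factors.

Invariant factors (smallest first, each dividing the next): x + 4, (x + 1)(x + 4)^2.

Check: the last factor (x + 1)(x + 4)^2 is the minimal polynomial, and the product (x + 1)(x + 4)^3 is the characteristic polynomial.

x + 4, (x + 1)(x + 4)^2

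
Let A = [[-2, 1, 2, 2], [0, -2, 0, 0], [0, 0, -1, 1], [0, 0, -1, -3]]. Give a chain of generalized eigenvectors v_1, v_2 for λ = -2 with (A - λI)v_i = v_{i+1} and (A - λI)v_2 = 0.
v_1 = [[1, 1, 3, -3]]^T, v_2 = [[1, 0, 0, 0]]^T

We seek v_1 ∈ ker((A + 2I)^2) \ ker(A + 2I), then set v_{i+1} = (A + 2I) v_i.

One such chain is v_1 = [[1, 1, 3, -3]]^T, v_2 = [[1, 0, 0, 0]]^T. Check: (A + 2I) v_2 = [[0, 0, 0, 0]]^T = 0.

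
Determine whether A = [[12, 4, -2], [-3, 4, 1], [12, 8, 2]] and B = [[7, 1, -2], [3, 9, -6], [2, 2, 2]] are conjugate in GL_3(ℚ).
Two matrices over a field are similar if and only if they have the same invariant factors.

Both A and B have characteristic polynomial (x - 6)^3 and minimal polynomial (x - 6)^2. Computing further, both have invariant factors x - 6, (x - 6)^2. Hence A and B are similar.

Yes.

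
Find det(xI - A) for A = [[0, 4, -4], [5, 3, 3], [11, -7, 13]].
xI - A = [[x, -4, 4], [-5, x - 3, -3], [-11, 7, x - 13]].

Expanding det(xI - A) along the first row:
det(xI - A) = + (x)·det([[x - 3, -3], [7, x - 13]]) - (-4)·det([[-5, -3], [-11, x - 13]]) + (4)·det([[-5, x - 3], [-11, 7]]).

Evaluating gives χ_A(x) = x^3 - 16x^2 + 84x - 144 = (x - 6)^2(x - 4).

χ_A(x) = (x - 6)^2(x - 4)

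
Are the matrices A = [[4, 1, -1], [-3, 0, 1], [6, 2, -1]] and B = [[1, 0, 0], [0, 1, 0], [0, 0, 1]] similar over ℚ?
Both have characteristic polynomial (x - 1)^3, but the minimal polynomial of A is (x - 1)^2 while the minimal polynomial of B is x - 1. The minimal polynomial is a similarity invariant, so A and B are not similar.

No.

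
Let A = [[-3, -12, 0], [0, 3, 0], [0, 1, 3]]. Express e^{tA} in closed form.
e^{tA} = [[e^{-3*t}, -4*sinh(3*t), 0], [0, e^{3*t}, 0], [0, t*e^{3*t}, e^{3*t}]]

A has Jordan form J = [[-3, 0, 0], [0, 3, 1], [0, 0, 3]] with A = PJP^{-1}, so e^{tA} = P e^{tJ} P^{-1}.

For a Jordan block J_k(λ), e^{tJ_k(λ)} = e^{λt} · (I + tN + t^2 N^2/2! + ... + t^{k-1} N^{k-1}/(k-1)!) where N is the nilpotent superdiagonal part.

Assembling the blocks and conjugating back gives the entries of e^{tA} as shown above.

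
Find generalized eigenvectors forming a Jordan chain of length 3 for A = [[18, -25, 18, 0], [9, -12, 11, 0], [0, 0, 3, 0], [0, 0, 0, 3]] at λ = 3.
We seek v_1 ∈ ker((A - 3I)^3) \ ker((A - 3I)^2), then set v_{i+1} = (A - 3I) v_i.

One such chain is v_1 = [[-1, 0, 1, 0]]^T, v_2 = [[3, 2, 0, 0]]^T, v_3 = [[-5, -3, 0, 0]]^T. Check: (A - 3I) v_3 = [[0, 0, 0, 0]]^T = 0.

v_1 = [[-1, 0, 1, 0]]^T, v_2 = [[3, 2, 0, 0]]^T, v_3 = [[-5, -3, 0, 0]]^T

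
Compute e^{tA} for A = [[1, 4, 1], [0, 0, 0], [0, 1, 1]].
e^{tA} = [[e^{t}, t*e^{t} + 3*e^{t} - 3, t*e^{t}], [0, 1, 0], [0, e^{t} - 1, e^{t}]]

A has Jordan form J = [[0, 0, 0], [0, 1, 1], [0, 0, 1]] with A = PJP^{-1}, so e^{tA} = P e^{tJ} P^{-1}.

For a Jordan block J_k(λ), e^{tJ_k(λ)} = e^{λt} · (I + tN + t^2 N^2/2! + ... + t^{k-1} N^{k-1}/(k-1)!) where N is the nilpotent superdiagonal part.

Assembling the blocks and conjugating back gives the entries of e^{tA} as shown above.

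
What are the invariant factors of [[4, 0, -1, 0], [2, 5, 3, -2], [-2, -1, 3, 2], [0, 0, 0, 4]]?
x - 4, (x - 4)^3

The Jordan structure of A has elementary divisors (x - 4)^3, (x - 4). Arranging the block sizes at each eigenvalue in decreasing order and taking row products gives the invariant factors.

Invariant factors (smallest first, each dividing the next): x - 4, (x - 4)^3.

Check: the last factor (x - 4)^3 is the minimal polynomial, and the product (x - 4)^4 is the characteristic polynomial.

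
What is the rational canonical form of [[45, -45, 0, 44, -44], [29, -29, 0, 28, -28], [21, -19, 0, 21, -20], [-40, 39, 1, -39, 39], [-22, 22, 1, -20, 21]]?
The invariant factors of A (the non-unit diagonal entries of the Smith normal form of xI - A over ℚ[x]) are (x - 2)(x + 4)(x^3 - 4x - 2), each dividing the next. The characteristic polynomial is their product, (x - 2)(x + 4)(x^3 - 4x - 2).

The rational canonical form is the block-diagonal matrix of companion matrices C(f_i):
R = [[0, 0, 0, 0, -16], [1, 0, 0, 0, -28], [0, 1, 0, 0, 10], [0, 0, 1, 0, 12], [0, 0, 0, 1, -2]].

Note the characteristic polynomial does not split into linear factors over ℚ, so A has no Jordan form over ℚ; the rational canonical form exists over any field.

R = [[0, 0, 0, 0, -16], [1, 0, 0, 0, -28], [0, 1, 0, 0, 10], [0, 0, 1, 0, 12], [0, 0, 0, 1, -2]]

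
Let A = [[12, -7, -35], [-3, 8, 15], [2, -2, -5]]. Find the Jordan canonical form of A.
The characteristic polynomial is det(xI - A) = (x - 5)^3, so the eigenvalues are 5 (algebraic multiplicity 3).

For λ = 5: rank(A - 5I) = 1, rank((A - 5I)^2) = 0. The eigenspace has dimension 3 - 1 = 2, so there are 2 Jordan blocks; the rank sequence gives block sizes [2, 1].

Assembling the blocks gives the Jordan form J above.

J = [[5, 1, 0], [0, 5, 0], [0, 0, 5]]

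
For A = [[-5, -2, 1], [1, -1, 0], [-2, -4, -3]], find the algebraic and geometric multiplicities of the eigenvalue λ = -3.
algebraic multiplicity 3, geometric multiplicity 1

The characteristic polynomial is (x + 3)^3, so the factor x + 3 appears with exponent 3: the algebraic multiplicity is 3.

rank(A + 3I) = 2, so the eigenspace has dimension 3 - 2 = 1: the geometric multiplicity is 1.

Since 1 < 3, A is not diagonalizable.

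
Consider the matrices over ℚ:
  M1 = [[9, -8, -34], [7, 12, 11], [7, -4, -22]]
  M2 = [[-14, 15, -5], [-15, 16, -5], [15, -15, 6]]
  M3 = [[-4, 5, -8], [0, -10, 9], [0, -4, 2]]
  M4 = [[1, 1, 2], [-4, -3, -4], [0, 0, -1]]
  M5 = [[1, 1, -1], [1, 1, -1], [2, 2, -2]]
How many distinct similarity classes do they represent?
Characteristic polynomials: χ_{M1} = (x - 2)^2(x + 5), χ_{M2} = (x - 6)(x - 1)^2, χ_{M3} = (x + 4)^3, χ_{M4} = (x + 1)^3, χ_{M5} = x^3.

{M1}: invariant factors (x - 2)^2(x + 5).

{M2}: invariant factors x - 1, (x - 6)(x - 1).

{M3}: invariant factors (x + 4)^3.

{M4}: invariant factors x + 1, (x + 1)^2.

{M5}: invariant factors x, x^2.

Matrices are similar if and only if their invariant-factor lists agree; the partition into similarity classes is {M1}, {M2}, {M3}, {M4}, {M5}.

5 classes: {M1}, {M2}, {M3}, {M4}, {M5}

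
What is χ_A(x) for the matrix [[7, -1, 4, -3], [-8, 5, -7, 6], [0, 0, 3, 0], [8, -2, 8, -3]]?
χ_A(x) = (x - 3)^4

xI - A = [[x - 7, 1, -4, 3], [8, x - 5, 7, -6], [0, 0, x - 3, 0], [-8, 2, -8, x + 3]].

Expanding det(xI - A) along the first row:
det(xI - A) = + (x - 7)·det([[x - 5, 7, -6], [0, x - 3, 0], [2, -8, x + 3]]) - (1)·det([[8, 7, -6], [0, x - 3, 0], [-8, -8, x + 3]]) + (-4)·det([[8, x - 5, -6], [0, 0, 0], [-8, 2, x + 3]]) - (3)·det([[8, x - 5, 7], [0, 0, x - 3], [-8, 2, -8]]).

Evaluating gives χ_A(x) = x^4 - 12x^3 + 54x^2 - 108x + 81 = (x - 3)^4.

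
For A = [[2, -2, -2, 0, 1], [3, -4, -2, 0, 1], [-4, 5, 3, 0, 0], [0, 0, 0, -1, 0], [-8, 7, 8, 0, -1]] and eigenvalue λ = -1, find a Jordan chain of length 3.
v_1 = [[-1, 0, -1, 0, 2]]^T, v_2 = [[1, 1, 0, 0, 0]]^T, v_3 = [[1, 0, 1, 0, -1]]^T

We seek v_1 ∈ ker((A + I)^3) \ ker((A + I)^2), then set v_{i+1} = (A + I) v_i.

One such chain is v_1 = [[-1, 0, -1, 0, 2]]^T, v_2 = [[1, 1, 0, 0, 0]]^T, v_3 = [[1, 0, 1, 0, -1]]^T. Check: (A + I) v_3 = [[0, 0, 0, 0, 0]]^T = 0.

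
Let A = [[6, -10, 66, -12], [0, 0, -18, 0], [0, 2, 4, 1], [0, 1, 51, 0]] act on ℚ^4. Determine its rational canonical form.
R = [[6, 0, 0, 0], [0, 0, 0, -18], [0, 1, 0, 15], [0, 0, 1, 4]]

The invariant factors of A (the non-unit diagonal entries of the Smith normal form of xI - A over ℚ[x]) are x - 6, (x - 6)(x - 1)(x + 3), each dividing the next. The characteristic polynomial is their product, (x - 6)^2(x - 1)(x + 3).

The rational canonical form is the block-diagonal matrix of companion matrices C(f_i):
R = [[6, 0, 0, 0], [0, 0, 0, -18], [0, 1, 0, 15], [0, 0, 1, 4]].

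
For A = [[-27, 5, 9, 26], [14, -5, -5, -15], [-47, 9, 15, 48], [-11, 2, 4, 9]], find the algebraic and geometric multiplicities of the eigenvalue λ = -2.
algebraic multiplicity 4, geometric multiplicity 2

The characteristic polynomial is (x + 2)^4, so the factor x + 2 appears with exponent 4: the algebraic multiplicity is 4.

rank(A + 2I) = 2, so the eigenspace has dimension 4 - 2 = 2: the geometric multiplicity is 2.

Since 2 < 4, A is not diagonalizable.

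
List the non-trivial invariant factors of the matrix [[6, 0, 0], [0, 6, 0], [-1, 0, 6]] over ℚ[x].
x - 6, (x - 6)^2

The Jordan structure of A has elementary divisors (x - 6)^2, (x - 6). Arranging the block sizes at each eigenvalue in decreasing order and taking row products gives the invariant factors.

Invariant factors (smallest first, each dividing the next): x - 6, (x - 6)^2.

Check: the last factor (x - 6)^2 is the minimal polynomial, and the product (x - 6)^3 is the characteristic polynomial.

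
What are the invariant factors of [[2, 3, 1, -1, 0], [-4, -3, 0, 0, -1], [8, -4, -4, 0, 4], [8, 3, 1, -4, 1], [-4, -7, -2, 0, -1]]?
The Jordan structure of A has elementary divisors (x + 2)^3, (x + 2)^2. Arranging the block sizes at each eigenvalue in decreasing order and taking row products gives the invariant factors.

Invariant factors (smallest first, each dividing the next): (x + 2)^2, (x + 2)^3.

Check: the last factor (x + 2)^3 is the minimal polynomial, and the product (x + 2)^5 is the characteristic polynomial.

(x + 2)^2, (x + 2)^3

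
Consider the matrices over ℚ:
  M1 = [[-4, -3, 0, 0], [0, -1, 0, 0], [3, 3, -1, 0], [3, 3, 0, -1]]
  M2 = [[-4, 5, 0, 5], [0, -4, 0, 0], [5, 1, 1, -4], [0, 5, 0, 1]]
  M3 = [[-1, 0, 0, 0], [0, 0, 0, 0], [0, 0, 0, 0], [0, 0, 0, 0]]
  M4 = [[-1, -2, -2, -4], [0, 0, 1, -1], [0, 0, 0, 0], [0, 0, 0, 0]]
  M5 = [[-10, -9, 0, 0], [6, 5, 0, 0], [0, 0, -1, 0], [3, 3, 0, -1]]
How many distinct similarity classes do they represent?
Characteristic polynomials: χ_{M1} = (x + 1)^3(x + 4), χ_{M2} = (x - 1)^2(x + 4)^2, χ_{M3} = x^3(x + 1), χ_{M4} = x^3(x + 1), χ_{M5} = (x + 1)^3(x + 4).

{M1, M5}: invariant factors x + 1, x + 1, (x + 1)(x + 4).

{M2}: invariant factors x + 4, (x - 1)^2(x + 4).

{M3}: invariant factors x, x, x(x + 1).

{M4}: invariant factors x, x^2(x + 1).

Matrices are similar if and only if their invariant-factor lists agree; the partition into similarity classes is {M1, M5}, {M2}, {M3}, {M4}.

4 classes: {M1, M5}, {M2}, {M3}, {M4}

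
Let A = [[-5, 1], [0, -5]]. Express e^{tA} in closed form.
A has Jordan form J = [[-5, 1], [0, -5]] with A = PJP^{-1}, so e^{tA} = P e^{tJ} P^{-1}.

For a Jordan block J_k(λ), e^{tJ_k(λ)} = e^{λt} · (I + tN + t^2 N^2/2! + ... + t^{k-1} N^{k-1}/(k-1)!) where N is the nilpotent superdiagonal part.

Assembling the blocks and conjugating back gives the entries of e^{tA} as shown above.

e^{tA} = [[e^{-5*t}, t*e^{-5*t}], [0, e^{-5*t}]]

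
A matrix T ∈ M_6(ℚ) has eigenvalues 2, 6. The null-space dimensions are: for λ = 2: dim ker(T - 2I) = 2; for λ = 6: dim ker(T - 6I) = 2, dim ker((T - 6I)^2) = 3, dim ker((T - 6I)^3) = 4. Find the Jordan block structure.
Jordan blocks: (2, 1), (2, 1), (6, 3), (6, 1)

λ = 2: successive nullity increments [2] count blocks of size ≥ k; block sizes are [1, 1].
λ = 6: successive nullity increments [2, 1, 1] count blocks of size ≥ k; block sizes are [3, 1].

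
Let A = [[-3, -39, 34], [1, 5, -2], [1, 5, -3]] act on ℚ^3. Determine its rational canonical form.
R = [[0, 0, -24], [1, 0, 6], [0, 1, -1]]

The invariant factors of A (the non-unit diagonal entries of the Smith normal form of xI - A over ℚ[x]) are (x + 4)(x^2 - 3x + 6), each dividing the next. The characteristic polynomial is their product, (x + 4)(x^2 - 3x + 6).

The rational canonical form is the block-diagonal matrix of companion matrices C(f_i):
R = [[0, 0, -24], [1, 0, 6], [0, 1, -1]].

Note the characteristic polynomial does not split into linear factors over ℚ, so A has no Jordan form over ℚ; the rational canonical form exists over any field.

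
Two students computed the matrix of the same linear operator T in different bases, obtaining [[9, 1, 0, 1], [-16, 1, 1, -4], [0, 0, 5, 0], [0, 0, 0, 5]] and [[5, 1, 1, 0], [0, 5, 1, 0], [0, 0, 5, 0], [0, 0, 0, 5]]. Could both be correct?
Two matrices over a field are similar if and only if they have the same invariant factors.

Both A and B have characteristic polynomial (x - 5)^4 and minimal polynomial (x - 5)^3. Computing further, both have invariant factors x - 5, (x - 5)^3. Hence A and B are similar.

Yes.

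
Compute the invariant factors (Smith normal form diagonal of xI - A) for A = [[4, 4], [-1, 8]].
(x - 6)^2

The Jordan structure of A has elementary divisors (x - 6)^2. Arranging the block sizes at each eigenvalue in decreasing order and taking row products gives the invariant factors.

Invariant factors (smallest first, each dividing the next): (x - 6)^2.

Check: the last factor (x - 6)^2 is the minimal polynomial, and the product (x - 6)^2 is the characteristic polynomial.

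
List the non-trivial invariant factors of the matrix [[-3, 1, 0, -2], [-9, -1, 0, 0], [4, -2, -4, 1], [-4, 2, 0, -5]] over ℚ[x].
The Jordan structure of A has elementary divisors (x + 4)^2, (x + 4), (x + 1). Arranging the block sizes at each eigenvalue in decreasing order and taking row products gives the invariant factors.

Invariant factors (smallest first, each dividing the next): x + 4, (x + 1)(x + 4)^2.

Check: the last factor (x + 1)(x + 4)^2 is the minimal polynomial, and the product (x + 1)(x + 4)^3 is the characteristic polynomial.

x + 4, (x + 1)(x + 4)^2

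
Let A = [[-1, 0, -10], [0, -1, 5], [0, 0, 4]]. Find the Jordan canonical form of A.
The characteristic polynomial is det(xI - A) = (x - 4)(x + 1)^2, so the eigenvalues are -1 (algebraic multiplicity 2), 4 (algebraic multiplicity 1).

For λ = -1: rank(A + I) = 1. The eigenspace has dimension 3 - 1 = 2, so there are 2 Jordan blocks; the rank sequence gives block sizes [1, 1].

For λ = 4: algebraic multiplicity 1 gives one 1×1 block.

Assembling the blocks gives the Jordan form J above.

J = [[-1, 0, 0], [0, -1, 0], [0, 0, 4]]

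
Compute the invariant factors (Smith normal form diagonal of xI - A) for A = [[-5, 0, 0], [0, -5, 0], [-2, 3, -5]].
The Jordan structure of A has elementary divisors (x + 5)^2, (x + 5). Arranging the block sizes at each eigenvalue in decreasing order and taking row products gives the invariant factors.

Invariant factors (smallest first, each dividing the next): x + 5, (x + 5)^2.

Check: the last factor (x + 5)^2 is the minimal polynomial, and the product (x + 5)^3 is the characteristic polynomial.

x + 5, (x + 5)^2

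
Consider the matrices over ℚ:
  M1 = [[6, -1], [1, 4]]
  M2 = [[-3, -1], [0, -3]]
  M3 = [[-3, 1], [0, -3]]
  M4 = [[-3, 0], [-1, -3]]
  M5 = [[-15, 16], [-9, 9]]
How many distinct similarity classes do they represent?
2 classes: {M1}, {M2, M3, M4, M5}

Characteristic polynomials: χ_{M1} = (x - 5)^2, χ_{M2} = (x + 3)^2, χ_{M3} = (x + 3)^2, χ_{M4} = (x + 3)^2, χ_{M5} = (x + 3)^2.

{M1}: invariant factors (x - 5)^2.

{M2, M3, M4, M5}: invariant factors (x + 3)^2.

Matrices are similar if and only if their invariant-factor lists agree; the partition into similarity classes is {M1}, {M2, M3, M4, M5}.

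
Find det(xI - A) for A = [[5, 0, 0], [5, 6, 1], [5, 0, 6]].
xI - A = [[x - 5, 0, 0], [-5, x - 6, -1], [-5, 0, x - 6]].

Expanding det(xI - A) along the first row:
det(xI - A) = + (x - 5)·det([[x - 6, -1], [0, x - 6]]) - (0)·det([[-5, -1], [-5, x - 6]]) + (0)·det([[-5, x - 6], [-5, 0]]).

Evaluating gives χ_A(x) = x^3 - 17x^2 + 96x - 180 = (x - 6)^2(x - 5).

χ_A(x) = (x - 6)^2(x - 5)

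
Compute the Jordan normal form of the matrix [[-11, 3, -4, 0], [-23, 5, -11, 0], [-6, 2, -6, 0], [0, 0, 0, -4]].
The characteristic polynomial is det(xI - A) = (x + 4)^4, so the eigenvalues are -4 (algebraic multiplicity 4).

For λ = -4: rank(A + 4I) = 2, rank((A + 4I)^2) = 1, rank((A + 4I)^3) = 0. The eigenspace has dimension 4 - 2 = 2, so there are 2 Jordan blocks; the rank sequence gives block sizes [3, 1].

Assembling the blocks gives the Jordan form J above.

J = [[-4, 1, 0, 0], [0, -4, 1, 0], [0, 0, -4, 0], [0, 0, 0, -4]]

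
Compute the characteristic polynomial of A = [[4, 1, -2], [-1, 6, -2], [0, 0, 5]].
xI - A = [[x - 4, -1, 2], [1, x - 6, 2], [0, 0, x - 5]].

Expanding det(xI - A) along the first row:
det(xI - A) = + (x - 4)·det([[x - 6, 2], [0, x - 5]]) - (-1)·det([[1, 2], [0, x - 5]]) + (2)·det([[1, x - 6], [0, 0]]).

Evaluating gives χ_A(x) = x^3 - 15x^2 + 75x - 125 = (x - 5)^3.

χ_A(x) = (x - 5)^3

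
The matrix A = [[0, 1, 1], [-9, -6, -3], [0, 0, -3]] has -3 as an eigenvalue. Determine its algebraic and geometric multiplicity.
The characteristic polynomial is (x + 3)^3, so the factor x + 3 appears with exponent 3: the algebraic multiplicity is 3.

rank(A + 3I) = 1, so the eigenspace has dimension 3 - 1 = 2: the geometric multiplicity is 2.

Since 2 < 3, A is not diagonalizable.

algebraic multiplicity 3, geometric multiplicity 2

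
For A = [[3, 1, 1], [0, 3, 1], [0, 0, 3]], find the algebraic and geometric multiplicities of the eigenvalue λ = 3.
algebraic multiplicity 3, geometric multiplicity 1

The characteristic polynomial is (x - 3)^3, so the factor x - 3 appears with exponent 3: the algebraic multiplicity is 3.

rank(A - 3I) = 2, so the eigenspace has dimension 3 - 2 = 1: the geometric multiplicity is 1.

Since 1 < 3, A is not diagonalizable.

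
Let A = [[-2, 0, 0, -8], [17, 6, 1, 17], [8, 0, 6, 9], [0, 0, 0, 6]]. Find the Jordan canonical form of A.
The characteristic polynomial is det(xI - A) = (x - 6)^3(x + 2), so the eigenvalues are -2 (algebraic multiplicity 1), 6 (algebraic multiplicity 3).

For λ = -2: algebraic multiplicity 1 gives one 1×1 block.

For λ = 6: rank(A - 6I) = 3, rank((A - 6I)^2) = 2, rank((A - 6I)^3) = 1. The eigenspace has dimension 4 - 3 = 1, so there is 1 Jordan block; the rank sequence gives block sizes [3].

Assembling the blocks gives the Jordan form J above.

J = [[-2, 0, 0, 0], [0, 6, 1, 0], [0, 0, 6, 1], [0, 0, 0, 6]]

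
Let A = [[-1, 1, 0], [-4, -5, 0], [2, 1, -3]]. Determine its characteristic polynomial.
χ_A(x) = (x + 3)^3

xI - A = [[x + 1, -1, 0], [4, x + 5, 0], [-2, -1, x + 3]].

Expanding det(xI - A) along the first row:
det(xI - A) = + (x + 1)·det([[x + 5, 0], [-1, x + 3]]) - (-1)·det([[4, 0], [-2, x + 3]]) + (0)·det([[4, x + 5], [-2, -1]]).

Evaluating gives χ_A(x) = x^3 + 9x^2 + 27x + 27 = (x + 3)^3.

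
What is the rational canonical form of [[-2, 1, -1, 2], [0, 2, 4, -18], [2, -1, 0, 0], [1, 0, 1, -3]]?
R = [[0, 0, 0, -6], [1, 0, 0, -2], [0, 1, 0, 0], [0, 0, 1, -3]]

The invariant factors of A (the non-unit diagonal entries of the Smith normal form of xI - A over ℚ[x]) are (x + 3)(x^3 + 2), each dividing the next. The characteristic polynomial is their product, (x + 3)(x^3 + 2).

The rational canonical form is the block-diagonal matrix of companion matrices C(f_i):
R = [[0, 0, 0, -6], [1, 0, 0, -2], [0, 1, 0, 0], [0, 0, 1, -3]].

Note the characteristic polynomial does not split into linear factors over ℚ, so A has no Jordan form over ℚ; the rational canonical form exists over any field.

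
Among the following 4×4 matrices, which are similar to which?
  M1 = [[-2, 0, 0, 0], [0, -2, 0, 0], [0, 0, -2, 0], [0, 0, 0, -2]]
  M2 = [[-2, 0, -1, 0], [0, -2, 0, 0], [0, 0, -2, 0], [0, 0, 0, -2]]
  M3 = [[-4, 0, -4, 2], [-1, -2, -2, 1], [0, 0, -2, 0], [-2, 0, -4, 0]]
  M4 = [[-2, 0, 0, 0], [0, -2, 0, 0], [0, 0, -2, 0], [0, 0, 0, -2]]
2 classes: {M1, M4}, {M2, M3}

Characteristic polynomials: χ_{M1} = (x + 2)^4, χ_{M2} = (x + 2)^4, χ_{M3} = (x + 2)^4, χ_{M4} = (x + 2)^4.

{M1, M4}: invariant factors x + 2, x + 2, x + 2, x + 2.

{M2, M3}: invariant factors x + 2, x + 2, (x + 2)^2.

Matrices are similar if and only if their invariant-factor lists agree; the partition into similarity classes is {M1, M4}, {M2, M3}.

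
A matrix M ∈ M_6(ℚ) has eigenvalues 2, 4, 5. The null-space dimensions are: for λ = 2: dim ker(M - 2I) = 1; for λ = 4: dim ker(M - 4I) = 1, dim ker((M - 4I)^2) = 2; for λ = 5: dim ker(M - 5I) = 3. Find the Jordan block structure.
Jordan blocks: (2, 1), (4, 2), (5, 1), (5, 1), (5, 1)

λ = 2: successive nullity increments [1] count blocks of size ≥ k; block sizes are [1].
λ = 4: successive nullity increments [1, 1] count blocks of size ≥ k; block sizes are [2].
λ = 5: successive nullity increments [3] count blocks of size ≥ k; block sizes are [1, 1, 1].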